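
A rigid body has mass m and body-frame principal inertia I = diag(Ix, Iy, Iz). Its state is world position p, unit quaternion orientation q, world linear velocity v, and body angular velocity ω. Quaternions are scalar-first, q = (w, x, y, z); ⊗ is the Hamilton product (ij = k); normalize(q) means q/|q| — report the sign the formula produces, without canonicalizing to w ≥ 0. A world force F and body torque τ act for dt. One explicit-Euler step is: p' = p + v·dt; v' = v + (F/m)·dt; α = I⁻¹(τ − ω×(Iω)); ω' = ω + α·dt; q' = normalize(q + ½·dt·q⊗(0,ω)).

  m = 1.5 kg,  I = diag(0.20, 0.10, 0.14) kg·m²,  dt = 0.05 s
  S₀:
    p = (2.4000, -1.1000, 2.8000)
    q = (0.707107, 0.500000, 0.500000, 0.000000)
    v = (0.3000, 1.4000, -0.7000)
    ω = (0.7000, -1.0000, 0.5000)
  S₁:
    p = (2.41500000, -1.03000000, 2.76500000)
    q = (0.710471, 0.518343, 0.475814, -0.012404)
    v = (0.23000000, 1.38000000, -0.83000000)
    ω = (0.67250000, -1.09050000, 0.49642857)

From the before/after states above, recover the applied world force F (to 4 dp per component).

Δv = v₁−v₀ = (-0.07000000, -0.02000000, -0.13000000)
m·(v₁−v₀)/dt = (-2.1000, -0.6000, -3.9000)

F = (-2.1000, -0.6000, -3.9000)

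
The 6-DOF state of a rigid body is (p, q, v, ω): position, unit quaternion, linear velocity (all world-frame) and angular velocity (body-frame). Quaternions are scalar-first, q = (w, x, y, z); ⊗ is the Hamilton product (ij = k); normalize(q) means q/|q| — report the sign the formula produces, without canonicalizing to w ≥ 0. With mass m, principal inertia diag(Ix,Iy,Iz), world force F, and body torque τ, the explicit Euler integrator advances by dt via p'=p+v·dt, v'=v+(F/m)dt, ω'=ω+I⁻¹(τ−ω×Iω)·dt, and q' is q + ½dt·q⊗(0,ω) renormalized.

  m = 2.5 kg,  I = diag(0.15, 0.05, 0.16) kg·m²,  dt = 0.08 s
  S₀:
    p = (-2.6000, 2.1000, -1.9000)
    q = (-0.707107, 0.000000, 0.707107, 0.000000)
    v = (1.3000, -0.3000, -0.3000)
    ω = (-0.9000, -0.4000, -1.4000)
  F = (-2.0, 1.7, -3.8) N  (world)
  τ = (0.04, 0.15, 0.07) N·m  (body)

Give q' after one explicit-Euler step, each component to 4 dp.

q' = (-0.6942, -0.0141, 0.7167, 0.0649)

Hamilton product q⊗(0,ω) = (0.2828428, -0.3535535, 0.2828428, 1.6263461)
updated quaternion q' = (-0.6942, -0.0141, 0.7167, 0.0649)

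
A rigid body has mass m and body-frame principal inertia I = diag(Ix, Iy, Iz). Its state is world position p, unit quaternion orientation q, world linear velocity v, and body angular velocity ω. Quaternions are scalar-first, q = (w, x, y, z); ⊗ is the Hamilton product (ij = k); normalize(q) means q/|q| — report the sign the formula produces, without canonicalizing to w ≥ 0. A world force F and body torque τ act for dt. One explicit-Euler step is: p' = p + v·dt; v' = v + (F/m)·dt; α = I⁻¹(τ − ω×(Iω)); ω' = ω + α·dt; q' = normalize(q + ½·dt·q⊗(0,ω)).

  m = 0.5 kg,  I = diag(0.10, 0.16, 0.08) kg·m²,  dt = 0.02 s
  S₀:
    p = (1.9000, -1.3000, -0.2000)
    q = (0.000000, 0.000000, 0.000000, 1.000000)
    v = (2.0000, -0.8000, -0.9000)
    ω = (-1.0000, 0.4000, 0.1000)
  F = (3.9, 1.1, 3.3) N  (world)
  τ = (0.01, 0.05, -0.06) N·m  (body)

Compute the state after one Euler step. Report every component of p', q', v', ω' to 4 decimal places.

α = I⁻¹(τ − ω×Iω) = (0.1320, 0.3250, -0.4500)
ω + α·dt = (-0.9974, 0.4065, 0.0910)
Hamilton product q⊗(0,ω) = (-0.1000000, -0.4000000, -1.0000000, 0.0000000)
updated quaternion q' = (-0.0010, -0.0040, -0.0100, 0.9999)
new position p' = (1.9400, -1.3160, -0.2180)
new velocity v' = (2.1560, -0.7560, -0.7680)

p' = (1.9400, -1.3160, -0.2180)
q' = (-0.0010, -0.0040, -0.0100, 0.9999)
v' = (2.1560, -0.7560, -0.7680)
ω' = (-0.9974, 0.4065, 0.0910)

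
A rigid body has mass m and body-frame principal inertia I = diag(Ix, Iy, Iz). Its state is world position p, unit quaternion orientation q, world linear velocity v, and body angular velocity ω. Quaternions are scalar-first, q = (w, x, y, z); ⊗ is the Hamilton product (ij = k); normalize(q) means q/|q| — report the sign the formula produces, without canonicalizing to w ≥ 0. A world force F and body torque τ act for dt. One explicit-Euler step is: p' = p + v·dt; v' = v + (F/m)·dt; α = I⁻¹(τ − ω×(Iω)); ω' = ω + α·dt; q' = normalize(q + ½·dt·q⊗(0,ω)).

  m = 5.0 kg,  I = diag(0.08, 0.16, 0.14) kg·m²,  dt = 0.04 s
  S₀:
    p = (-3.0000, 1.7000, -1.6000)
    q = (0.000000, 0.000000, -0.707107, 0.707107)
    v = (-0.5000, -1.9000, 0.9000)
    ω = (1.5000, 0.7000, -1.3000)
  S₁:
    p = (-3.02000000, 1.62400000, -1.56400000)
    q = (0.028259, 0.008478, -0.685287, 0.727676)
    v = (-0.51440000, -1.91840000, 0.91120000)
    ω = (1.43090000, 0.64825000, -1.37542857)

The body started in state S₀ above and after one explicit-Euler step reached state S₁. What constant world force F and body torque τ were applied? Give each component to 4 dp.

F = (-1.8000, -2.3000, 1.4000)
τ = (-0.1200, -0.0900, -0.1800)

Δω = ω₁−ω₀ = (-0.06910000, -0.05175000, -0.07542857)
precession coupling = (0.0182, 0.1170, 0.0840)
τ = I·(Δω/dt) + ω₀×(Iω₀) = (-0.1200, -0.0900, -0.1800)
v₁ − v₀ = (-0.01440000, -0.01840000, 0.01120000)
F = m·Δv/dt = (-1.8000, -2.3000, 1.4000)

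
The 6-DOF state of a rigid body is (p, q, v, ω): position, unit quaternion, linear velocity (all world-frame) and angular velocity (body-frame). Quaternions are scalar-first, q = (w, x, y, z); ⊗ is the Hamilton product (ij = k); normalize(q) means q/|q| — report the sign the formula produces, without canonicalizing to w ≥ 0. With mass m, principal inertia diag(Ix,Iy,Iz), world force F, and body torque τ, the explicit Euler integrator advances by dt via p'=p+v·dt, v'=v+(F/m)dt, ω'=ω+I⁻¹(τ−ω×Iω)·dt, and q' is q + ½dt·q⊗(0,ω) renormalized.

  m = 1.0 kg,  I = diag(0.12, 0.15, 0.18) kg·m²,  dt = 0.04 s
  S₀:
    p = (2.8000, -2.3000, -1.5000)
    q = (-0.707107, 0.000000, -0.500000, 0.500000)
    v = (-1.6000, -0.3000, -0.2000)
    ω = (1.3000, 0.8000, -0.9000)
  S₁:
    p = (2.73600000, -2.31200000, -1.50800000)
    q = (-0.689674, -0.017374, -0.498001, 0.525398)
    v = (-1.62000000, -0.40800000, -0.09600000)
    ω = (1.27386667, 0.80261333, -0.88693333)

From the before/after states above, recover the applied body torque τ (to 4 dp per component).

Δω = ω₁−ω₀ = (-0.02613333, 0.00261333, 0.01306667)
gyro term ω₀×Iω₀ = (-0.0216, 0.0702, 0.0312)
τ = I·(Δω/dt) + ω₀×(Iω₀) = (-0.1000, 0.0800, 0.0900)

τ = (-0.1000, 0.0800, 0.0900)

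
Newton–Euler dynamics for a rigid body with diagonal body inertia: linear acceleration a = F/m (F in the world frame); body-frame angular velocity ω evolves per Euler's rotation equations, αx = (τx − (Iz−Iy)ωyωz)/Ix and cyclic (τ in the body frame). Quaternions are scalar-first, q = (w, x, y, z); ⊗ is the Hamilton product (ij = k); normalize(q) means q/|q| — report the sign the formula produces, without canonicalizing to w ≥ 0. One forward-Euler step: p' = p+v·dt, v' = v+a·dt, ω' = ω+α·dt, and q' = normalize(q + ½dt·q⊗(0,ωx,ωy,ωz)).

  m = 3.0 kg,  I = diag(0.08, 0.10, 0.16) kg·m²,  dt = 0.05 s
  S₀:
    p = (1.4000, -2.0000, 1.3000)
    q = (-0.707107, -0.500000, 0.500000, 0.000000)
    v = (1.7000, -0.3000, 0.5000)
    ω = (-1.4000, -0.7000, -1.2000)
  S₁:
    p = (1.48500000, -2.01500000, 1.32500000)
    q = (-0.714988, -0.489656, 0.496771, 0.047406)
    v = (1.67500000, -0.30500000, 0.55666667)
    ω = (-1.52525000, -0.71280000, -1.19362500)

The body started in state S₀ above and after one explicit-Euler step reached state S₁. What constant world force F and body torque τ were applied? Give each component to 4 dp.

F = (-1.5000, -0.3000, 3.4000)
τ = (-0.1500, -0.1600, 0.0400)

velocity change Δv = (-0.02500000, -0.00500000, 0.05666667)
F = m·Δv/dt = (-1.5000, -0.3000, 3.4000)
ω₁ − ω₀ = (-0.12525000, -0.01280000, 0.00637500)
ω₀×(Iω₀) = (0.0504, -0.1344, 0.0196)
I·α + gyro = (-0.1500, -0.1600, 0.0400)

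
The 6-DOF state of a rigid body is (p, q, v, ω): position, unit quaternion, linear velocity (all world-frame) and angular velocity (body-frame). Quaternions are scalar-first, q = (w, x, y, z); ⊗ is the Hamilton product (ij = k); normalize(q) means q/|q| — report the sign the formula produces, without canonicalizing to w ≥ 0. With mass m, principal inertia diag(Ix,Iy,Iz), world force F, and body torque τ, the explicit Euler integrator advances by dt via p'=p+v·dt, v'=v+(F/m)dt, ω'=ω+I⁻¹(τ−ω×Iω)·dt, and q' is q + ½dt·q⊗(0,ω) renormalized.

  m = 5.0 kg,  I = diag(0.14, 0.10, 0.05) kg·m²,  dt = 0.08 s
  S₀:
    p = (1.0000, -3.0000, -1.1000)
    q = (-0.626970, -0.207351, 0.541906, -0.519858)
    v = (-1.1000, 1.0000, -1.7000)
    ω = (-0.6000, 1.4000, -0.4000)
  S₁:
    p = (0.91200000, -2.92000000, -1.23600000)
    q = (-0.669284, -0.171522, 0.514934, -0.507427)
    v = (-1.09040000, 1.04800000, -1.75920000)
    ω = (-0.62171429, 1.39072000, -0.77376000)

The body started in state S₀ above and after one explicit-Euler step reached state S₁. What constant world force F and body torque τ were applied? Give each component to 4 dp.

F = (0.6000, 3.0000, -3.7000)
τ = (-0.0100, 0.0100, -0.2000)

Δv = v₁−v₀ = (0.00960000, 0.04800000, -0.05920000)
F = m·Δv/dt = (0.6000, 3.0000, -3.7000)
Δω = ω₁−ω₀ = (-0.02171429, -0.00928000, -0.37376000)
precession coupling = (0.0280, 0.0216, 0.0336)
τ = I·(Δω/dt) + ω₀×(Iω₀) = (-0.0100, 0.0100, -0.2000)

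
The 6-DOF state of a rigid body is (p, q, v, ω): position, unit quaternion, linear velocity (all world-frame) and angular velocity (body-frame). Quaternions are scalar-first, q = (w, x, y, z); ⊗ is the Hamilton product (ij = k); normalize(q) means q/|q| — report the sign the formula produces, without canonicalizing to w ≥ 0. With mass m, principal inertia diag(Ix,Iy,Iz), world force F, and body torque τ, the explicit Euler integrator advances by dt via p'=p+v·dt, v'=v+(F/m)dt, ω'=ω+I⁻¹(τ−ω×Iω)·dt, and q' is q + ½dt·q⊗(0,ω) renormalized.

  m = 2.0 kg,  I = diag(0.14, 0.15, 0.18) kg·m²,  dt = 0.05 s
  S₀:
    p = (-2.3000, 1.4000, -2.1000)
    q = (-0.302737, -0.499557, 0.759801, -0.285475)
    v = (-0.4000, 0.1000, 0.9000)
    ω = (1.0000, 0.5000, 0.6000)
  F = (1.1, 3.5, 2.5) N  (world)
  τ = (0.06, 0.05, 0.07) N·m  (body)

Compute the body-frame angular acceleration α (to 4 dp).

α = (0.3643, 0.4933, 0.3611)

precession coupling ω×(Iω) = (0.0090, -0.0240, 0.0050)
(τ − ω×Iω)/I = (0.3643, 0.4933, 0.3611)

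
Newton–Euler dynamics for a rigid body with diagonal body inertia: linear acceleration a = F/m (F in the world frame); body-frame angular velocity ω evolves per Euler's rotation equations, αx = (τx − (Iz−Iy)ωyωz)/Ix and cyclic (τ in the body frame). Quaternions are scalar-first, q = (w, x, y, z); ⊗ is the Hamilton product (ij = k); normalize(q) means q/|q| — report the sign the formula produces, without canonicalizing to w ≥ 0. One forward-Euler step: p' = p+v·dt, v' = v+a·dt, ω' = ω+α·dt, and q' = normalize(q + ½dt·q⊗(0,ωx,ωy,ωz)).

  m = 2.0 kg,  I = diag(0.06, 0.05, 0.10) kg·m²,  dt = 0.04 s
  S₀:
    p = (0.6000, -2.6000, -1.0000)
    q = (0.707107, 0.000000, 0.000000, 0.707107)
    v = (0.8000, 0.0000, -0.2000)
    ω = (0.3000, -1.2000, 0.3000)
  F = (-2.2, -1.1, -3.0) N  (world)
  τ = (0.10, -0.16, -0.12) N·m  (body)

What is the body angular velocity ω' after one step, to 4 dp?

ω' = (0.3787, -1.3251, 0.2506)

ω×(Iω) gyroscopic = (-0.0180, -0.0036, 0.0036)
α = I⁻¹(τ − ω×Iω) = (1.9667, -3.1280, -1.2360)
ω + α·dt = (0.3787, -1.3251, 0.2506)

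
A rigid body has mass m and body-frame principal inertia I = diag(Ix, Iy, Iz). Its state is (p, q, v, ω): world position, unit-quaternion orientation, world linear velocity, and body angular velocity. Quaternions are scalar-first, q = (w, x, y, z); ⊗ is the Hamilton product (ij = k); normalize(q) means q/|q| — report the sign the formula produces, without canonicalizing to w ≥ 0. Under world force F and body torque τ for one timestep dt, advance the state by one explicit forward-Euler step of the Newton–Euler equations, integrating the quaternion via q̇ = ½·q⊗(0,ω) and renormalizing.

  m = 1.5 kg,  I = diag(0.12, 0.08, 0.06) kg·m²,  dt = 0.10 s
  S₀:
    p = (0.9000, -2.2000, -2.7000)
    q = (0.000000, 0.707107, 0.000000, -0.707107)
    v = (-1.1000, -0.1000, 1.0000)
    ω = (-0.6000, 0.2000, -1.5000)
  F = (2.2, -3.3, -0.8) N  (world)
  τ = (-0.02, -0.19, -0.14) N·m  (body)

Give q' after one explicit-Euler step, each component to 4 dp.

q' = (-0.0317, 0.7118, 0.0740, -0.6977)

q⊗(0,ω) = (-0.6363963, 0.1414214, 1.4849247, 0.1414214)
q' = normalize(q + ½dt·q⊗(0,ω)) = (-0.0317, 0.7118, 0.0740, -0.6977)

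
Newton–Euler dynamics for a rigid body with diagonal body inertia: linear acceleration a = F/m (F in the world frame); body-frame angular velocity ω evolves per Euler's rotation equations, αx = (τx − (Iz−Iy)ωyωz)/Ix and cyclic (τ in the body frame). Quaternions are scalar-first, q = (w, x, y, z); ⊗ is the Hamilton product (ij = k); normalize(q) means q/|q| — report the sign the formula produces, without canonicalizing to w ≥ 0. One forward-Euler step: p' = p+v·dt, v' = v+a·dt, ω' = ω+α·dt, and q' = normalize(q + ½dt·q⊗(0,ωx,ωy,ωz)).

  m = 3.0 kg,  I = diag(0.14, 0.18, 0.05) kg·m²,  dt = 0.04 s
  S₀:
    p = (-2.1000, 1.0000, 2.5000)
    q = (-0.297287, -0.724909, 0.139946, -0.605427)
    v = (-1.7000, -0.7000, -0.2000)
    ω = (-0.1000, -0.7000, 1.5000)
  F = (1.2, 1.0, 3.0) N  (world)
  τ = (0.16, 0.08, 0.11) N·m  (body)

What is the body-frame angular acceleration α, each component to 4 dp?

α = (0.1679, 0.5194, 2.1440)

ω×(Iω) gyroscopic = (0.1365, -0.0135, 0.0028)
(τ − ω×Iω)/I = (0.1679, 0.5194, 2.1440)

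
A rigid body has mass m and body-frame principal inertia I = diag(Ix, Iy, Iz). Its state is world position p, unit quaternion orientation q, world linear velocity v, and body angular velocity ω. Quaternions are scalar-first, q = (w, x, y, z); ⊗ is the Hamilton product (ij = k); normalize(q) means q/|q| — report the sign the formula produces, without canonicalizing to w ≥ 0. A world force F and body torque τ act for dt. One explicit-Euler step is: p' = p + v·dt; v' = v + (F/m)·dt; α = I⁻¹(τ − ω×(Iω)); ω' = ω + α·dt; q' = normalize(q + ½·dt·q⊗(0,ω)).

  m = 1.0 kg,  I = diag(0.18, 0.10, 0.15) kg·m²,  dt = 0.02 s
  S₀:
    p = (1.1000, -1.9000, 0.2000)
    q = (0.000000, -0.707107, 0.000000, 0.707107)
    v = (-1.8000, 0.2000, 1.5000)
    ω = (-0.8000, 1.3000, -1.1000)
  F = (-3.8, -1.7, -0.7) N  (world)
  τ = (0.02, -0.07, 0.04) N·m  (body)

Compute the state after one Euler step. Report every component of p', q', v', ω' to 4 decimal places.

linear accel F/m = (-3.8000, -1.7000, -0.7000)
p + v·dt = (1.0640, -1.8960, 0.2300)
v + (F/m)dt = (-1.8760, 0.1660, 1.4860)
(τ − ω×Iω)/I = (0.5083, -0.9640, -0.2880)
new body rate ω' = (-0.7898, 1.2807, -1.1058)
2q̇ = q⊗(0,ω) = (0.2121321, -0.9192391, -1.3435033, -0.9192391)
updated quaternion q' = (0.0021, -0.7162, -0.0134, 0.6978)

p' = (1.0640, -1.8960, 0.2300)
q' = (0.0021, -0.7162, -0.0134, 0.6978)
v' = (-1.8760, 0.1660, 1.4860)
ω' = (-0.7898, 1.2807, -1.1058)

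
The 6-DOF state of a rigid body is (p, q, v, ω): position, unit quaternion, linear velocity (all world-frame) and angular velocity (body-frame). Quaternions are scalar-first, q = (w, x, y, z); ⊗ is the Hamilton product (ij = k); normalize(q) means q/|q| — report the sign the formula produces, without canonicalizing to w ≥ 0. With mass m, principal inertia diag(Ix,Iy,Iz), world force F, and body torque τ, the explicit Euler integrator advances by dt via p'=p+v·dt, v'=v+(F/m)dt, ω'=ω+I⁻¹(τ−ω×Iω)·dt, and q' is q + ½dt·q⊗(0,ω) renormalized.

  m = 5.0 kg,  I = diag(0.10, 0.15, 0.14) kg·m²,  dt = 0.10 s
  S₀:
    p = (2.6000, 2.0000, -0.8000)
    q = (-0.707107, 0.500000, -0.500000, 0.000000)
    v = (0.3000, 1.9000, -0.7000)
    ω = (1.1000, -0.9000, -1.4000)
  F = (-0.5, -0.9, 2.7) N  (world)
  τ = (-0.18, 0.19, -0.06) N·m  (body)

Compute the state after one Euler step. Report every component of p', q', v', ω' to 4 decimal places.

p' = p + v·dt = (2.6300, 2.1900, -0.8700)
v' = v + a·dt = (0.2900, 1.8820, -0.6460)
angular accel α = (-1.6740, 0.8560, -0.0750)
new body rate ω' = (0.9326, -0.8144, -1.4075)
q⊗(0,ω) = (-1.0000000, -0.0778177, 1.3363963, 1.0899498)
q' = normalize(q + ½dt·q⊗(0,ω)) = (-0.7534, 0.4937, -0.4310, 0.0542)

p' = (2.6300, 2.1900, -0.8700)
q' = (-0.7534, 0.4937, -0.4310, 0.0542)
v' = (0.2900, 1.8820, -0.6460)
ω' = (0.9326, -0.8144, -1.4075)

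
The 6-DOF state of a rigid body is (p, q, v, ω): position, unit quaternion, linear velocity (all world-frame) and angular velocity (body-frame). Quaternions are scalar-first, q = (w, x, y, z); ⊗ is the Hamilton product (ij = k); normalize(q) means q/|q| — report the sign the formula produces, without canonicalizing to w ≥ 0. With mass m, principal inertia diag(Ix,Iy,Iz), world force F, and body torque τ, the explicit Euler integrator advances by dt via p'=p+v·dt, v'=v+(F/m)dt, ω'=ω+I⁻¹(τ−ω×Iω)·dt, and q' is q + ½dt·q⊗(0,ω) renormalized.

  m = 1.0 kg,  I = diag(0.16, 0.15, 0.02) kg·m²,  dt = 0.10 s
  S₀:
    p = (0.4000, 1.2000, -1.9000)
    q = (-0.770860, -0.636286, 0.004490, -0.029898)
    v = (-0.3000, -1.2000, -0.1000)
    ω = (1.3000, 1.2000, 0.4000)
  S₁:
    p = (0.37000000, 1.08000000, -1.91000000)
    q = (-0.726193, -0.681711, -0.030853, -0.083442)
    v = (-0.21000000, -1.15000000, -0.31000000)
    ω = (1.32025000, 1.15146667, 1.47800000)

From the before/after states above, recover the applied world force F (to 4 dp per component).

F = (0.9000, 0.5000, -2.1000)

v₁ − v₀ = (0.09000000, 0.05000000, -0.21000000)
F = m·Δv/dt = (0.9000, 0.5000, -2.1000)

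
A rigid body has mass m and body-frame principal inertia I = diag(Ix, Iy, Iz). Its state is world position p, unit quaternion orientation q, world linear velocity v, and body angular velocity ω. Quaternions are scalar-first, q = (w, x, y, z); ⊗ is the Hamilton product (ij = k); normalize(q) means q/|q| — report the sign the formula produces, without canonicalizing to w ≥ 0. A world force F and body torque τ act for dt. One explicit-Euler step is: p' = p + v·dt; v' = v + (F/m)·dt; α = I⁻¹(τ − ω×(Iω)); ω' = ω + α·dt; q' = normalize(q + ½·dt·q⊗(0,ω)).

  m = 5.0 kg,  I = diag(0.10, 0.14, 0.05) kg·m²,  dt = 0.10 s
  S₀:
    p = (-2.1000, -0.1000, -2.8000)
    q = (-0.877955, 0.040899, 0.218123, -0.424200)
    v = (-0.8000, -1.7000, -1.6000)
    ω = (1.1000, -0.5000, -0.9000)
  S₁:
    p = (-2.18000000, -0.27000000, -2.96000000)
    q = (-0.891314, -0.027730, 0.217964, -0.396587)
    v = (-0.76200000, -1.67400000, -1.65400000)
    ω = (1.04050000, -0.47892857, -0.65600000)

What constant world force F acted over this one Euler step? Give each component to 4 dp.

velocity change Δv = (0.03800000, 0.02600000, -0.05400000)
applied force F = (1.9000, 1.3000, -2.7000)

F = (1.9000, 1.3000, -2.7000)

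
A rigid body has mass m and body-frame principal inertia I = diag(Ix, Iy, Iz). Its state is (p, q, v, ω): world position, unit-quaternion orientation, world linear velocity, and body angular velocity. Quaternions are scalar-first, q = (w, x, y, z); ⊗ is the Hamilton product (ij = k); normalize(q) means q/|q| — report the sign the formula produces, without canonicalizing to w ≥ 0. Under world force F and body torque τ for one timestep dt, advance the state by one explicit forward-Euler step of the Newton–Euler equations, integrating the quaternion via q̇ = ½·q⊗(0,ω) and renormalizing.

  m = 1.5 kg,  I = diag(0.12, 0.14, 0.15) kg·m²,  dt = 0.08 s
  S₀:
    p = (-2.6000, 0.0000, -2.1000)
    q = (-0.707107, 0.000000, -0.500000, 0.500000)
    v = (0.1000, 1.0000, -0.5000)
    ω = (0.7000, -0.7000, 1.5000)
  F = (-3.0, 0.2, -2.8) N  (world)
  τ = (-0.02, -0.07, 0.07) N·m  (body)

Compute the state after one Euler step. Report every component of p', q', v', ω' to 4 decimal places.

gyro term ω×Iω = (-0.0105, -0.0315, -0.0098)
angular accel α = (-0.0792, -0.2750, 0.5320)
ω' = ω + α·dt = (0.6937, -0.7220, 1.5426)
q⊗(0,ω) = (-1.1000000, -0.8949749, 0.8449749, -0.7106605)
q' = normalize(q + ½dt·q⊗(0,ω)) = (-0.7492, -0.0357, -0.4650, 0.4704)
p + v·dt = (-2.5920, 0.0800, -2.1400)
v + (F/m)dt = (-0.0600, 1.0107, -0.6493)

p' = (-2.5920, 0.0800, -2.1400)
q' = (-0.7492, -0.0357, -0.4650, 0.4704)
v' = (-0.0600, 1.0107, -0.6493)
ω' = (0.6937, -0.7220, 1.5426)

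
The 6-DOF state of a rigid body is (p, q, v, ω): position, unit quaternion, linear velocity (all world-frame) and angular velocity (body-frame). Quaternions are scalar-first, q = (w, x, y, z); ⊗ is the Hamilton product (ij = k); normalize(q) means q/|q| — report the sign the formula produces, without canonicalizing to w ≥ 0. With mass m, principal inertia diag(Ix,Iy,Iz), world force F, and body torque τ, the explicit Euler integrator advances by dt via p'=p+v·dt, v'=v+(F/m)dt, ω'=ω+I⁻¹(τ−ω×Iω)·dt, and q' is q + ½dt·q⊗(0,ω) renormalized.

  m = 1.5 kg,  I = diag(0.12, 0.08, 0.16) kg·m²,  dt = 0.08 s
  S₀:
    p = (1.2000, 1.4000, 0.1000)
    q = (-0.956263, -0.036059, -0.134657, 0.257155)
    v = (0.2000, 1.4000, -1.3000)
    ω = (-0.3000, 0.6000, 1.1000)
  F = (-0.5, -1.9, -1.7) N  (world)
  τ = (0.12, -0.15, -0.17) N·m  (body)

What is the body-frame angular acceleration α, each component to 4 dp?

precession coupling ω×(Iω) = (0.0528, 0.0132, 0.0072)
angular accel α = (0.5600, -2.0400, -1.1075)

α = (0.5600, -2.0400, -1.1075)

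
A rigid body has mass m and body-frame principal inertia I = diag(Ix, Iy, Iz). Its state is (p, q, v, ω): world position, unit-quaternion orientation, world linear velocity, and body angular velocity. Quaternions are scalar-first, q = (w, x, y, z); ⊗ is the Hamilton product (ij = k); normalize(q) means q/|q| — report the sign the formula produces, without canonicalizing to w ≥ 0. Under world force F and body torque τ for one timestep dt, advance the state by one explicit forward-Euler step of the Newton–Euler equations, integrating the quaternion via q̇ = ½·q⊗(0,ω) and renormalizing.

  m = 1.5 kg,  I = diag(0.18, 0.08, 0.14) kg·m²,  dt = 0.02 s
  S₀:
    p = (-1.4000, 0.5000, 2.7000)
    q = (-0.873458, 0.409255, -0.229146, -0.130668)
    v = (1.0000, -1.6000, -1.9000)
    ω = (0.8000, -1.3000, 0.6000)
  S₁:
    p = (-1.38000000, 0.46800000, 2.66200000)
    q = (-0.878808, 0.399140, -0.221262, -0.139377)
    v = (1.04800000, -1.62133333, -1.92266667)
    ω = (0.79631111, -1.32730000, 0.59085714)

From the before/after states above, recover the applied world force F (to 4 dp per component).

F = (3.6000, -1.6000, -1.7000)

v₁ − v₀ = (0.04800000, -0.02133333, -0.02266667)
m·(v₁−v₀)/dt = (3.6000, -1.6000, -1.7000)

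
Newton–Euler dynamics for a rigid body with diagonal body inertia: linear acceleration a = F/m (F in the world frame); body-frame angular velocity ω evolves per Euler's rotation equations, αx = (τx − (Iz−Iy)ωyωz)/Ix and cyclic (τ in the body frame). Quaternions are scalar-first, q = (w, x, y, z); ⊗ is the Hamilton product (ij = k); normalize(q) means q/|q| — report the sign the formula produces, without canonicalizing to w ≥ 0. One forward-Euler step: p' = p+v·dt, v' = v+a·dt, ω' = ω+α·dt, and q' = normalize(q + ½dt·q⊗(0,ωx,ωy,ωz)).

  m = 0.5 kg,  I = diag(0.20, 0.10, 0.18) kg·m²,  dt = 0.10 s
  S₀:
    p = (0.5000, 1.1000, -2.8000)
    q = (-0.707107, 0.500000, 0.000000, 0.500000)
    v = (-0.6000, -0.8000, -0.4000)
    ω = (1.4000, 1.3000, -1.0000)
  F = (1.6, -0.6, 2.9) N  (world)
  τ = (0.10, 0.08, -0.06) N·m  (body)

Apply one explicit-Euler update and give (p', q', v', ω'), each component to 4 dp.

p' = (0.4400, 1.0200, -2.8400)
q' = (-0.7130, 0.4156, 0.0140, 0.5646)
v' = (-0.2800, -0.9200, 0.1800)
ω' = (1.5020, 1.4080, -0.9322)

linear accel F/m = (3.2000, -1.2000, 5.8000)
p' = p + v·dt = (0.4400, 1.0200, -2.8400)
v' = v + a·dt = (-0.2800, -0.9200, 0.1800)
α = I⁻¹(τ − ω×Iω) = (1.0200, 1.0800, 0.6778)
ω + α·dt = (1.5020, 1.4080, -0.9322)
Hamilton product q⊗(0,ω) = (-0.2000000, -1.6399498, 0.2807609, 1.3571070)
updated quaternion q' = (-0.7130, 0.4156, 0.0140, 0.5646)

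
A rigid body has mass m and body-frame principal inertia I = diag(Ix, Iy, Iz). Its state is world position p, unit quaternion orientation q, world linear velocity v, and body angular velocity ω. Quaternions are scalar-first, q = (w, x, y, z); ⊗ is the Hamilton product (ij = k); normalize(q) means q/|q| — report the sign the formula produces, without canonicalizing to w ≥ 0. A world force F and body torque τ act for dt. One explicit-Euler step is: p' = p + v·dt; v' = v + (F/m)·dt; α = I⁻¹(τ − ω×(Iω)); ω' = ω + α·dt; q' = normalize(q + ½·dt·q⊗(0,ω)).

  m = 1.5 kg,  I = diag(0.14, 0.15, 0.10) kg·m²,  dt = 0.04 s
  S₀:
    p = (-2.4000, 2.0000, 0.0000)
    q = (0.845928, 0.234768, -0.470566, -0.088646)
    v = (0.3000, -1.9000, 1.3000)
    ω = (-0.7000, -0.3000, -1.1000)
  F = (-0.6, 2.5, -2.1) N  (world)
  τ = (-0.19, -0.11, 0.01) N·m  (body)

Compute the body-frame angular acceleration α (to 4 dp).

gyro term ω×Iω = (-0.0165, 0.0308, 0.0021)
α = I⁻¹(τ − ω×Iω) = (-1.2393, -0.9387, 0.0790)

α = (-1.2393, -0.9387, 0.0790)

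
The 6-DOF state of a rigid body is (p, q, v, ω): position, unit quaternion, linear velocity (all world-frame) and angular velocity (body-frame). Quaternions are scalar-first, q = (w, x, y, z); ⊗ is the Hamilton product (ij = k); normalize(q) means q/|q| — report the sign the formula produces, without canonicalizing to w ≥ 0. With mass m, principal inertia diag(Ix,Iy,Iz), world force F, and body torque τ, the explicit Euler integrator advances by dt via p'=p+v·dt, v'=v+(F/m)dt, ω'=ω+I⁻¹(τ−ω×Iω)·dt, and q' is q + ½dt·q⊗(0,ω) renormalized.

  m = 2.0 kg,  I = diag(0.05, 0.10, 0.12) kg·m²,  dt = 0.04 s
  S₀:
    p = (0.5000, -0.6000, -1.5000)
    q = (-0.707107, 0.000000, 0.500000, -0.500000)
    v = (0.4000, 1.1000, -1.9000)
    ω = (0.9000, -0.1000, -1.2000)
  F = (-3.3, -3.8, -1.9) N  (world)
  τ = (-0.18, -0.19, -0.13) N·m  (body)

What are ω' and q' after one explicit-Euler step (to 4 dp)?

ω' = (0.7541, -0.2062, -1.2418)
q' = (-0.7178, -0.0257, 0.4922, -0.4918)

precession coupling ω×(Iω) = (0.0024, 0.0756, -0.0045)
(τ − ω×Iω)/I = (-3.6480, -2.6560, -1.0458)
ω + α·dt = (0.7541, -0.2062, -1.2418)
Hamilton product q⊗(0,ω) = (-0.5500000, -1.2863963, -0.3792893, 0.3985284)
q' = normalize(q + ½dt·q⊗(0,ω)) = (-0.7178, -0.0257, 0.4922, -0.4918)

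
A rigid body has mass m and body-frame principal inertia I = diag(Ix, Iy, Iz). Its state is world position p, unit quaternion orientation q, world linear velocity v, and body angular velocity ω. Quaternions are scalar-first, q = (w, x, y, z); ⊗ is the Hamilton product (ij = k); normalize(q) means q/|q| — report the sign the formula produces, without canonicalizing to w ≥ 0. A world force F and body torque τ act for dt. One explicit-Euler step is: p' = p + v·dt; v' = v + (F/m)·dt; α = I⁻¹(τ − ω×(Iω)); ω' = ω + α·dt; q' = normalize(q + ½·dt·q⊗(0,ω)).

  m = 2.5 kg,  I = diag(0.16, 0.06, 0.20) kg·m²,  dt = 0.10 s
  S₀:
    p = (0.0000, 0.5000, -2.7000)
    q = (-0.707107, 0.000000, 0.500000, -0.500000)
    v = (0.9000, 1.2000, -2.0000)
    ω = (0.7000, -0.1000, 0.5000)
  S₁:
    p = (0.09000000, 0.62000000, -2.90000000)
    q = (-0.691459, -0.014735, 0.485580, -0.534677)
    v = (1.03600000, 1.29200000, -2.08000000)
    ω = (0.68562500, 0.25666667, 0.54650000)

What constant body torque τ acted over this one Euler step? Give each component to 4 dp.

τ = (-0.0300, 0.2000, 0.1000)

Δω = ω₁−ω₀ = (-0.01437500, 0.35666667, 0.04650000)
gyro term ω₀×Iω₀ = (-0.0070, -0.0140, 0.0070)
applied torque τ = (-0.0300, 0.2000, 0.1000)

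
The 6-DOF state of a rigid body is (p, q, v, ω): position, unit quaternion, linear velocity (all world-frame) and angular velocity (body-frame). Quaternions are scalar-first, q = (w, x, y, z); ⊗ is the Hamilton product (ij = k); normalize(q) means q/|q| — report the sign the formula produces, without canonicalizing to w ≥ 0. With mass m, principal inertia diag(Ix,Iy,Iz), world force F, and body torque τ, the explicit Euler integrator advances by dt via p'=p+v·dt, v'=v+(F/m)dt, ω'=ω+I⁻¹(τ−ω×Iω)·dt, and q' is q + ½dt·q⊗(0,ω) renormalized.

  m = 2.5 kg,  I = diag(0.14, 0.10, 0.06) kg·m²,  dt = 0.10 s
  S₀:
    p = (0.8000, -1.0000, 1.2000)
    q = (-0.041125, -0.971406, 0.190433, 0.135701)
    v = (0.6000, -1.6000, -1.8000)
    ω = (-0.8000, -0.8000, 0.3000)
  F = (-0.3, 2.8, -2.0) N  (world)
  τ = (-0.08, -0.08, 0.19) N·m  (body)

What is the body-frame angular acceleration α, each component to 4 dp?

precession coupling ω×(Iω) = (0.0096, -0.0192, -0.0256)
(τ − ω×Iω)/I = (-0.6400, -0.6080, 3.5933)

α = (-0.6400, -0.6080, 3.5933)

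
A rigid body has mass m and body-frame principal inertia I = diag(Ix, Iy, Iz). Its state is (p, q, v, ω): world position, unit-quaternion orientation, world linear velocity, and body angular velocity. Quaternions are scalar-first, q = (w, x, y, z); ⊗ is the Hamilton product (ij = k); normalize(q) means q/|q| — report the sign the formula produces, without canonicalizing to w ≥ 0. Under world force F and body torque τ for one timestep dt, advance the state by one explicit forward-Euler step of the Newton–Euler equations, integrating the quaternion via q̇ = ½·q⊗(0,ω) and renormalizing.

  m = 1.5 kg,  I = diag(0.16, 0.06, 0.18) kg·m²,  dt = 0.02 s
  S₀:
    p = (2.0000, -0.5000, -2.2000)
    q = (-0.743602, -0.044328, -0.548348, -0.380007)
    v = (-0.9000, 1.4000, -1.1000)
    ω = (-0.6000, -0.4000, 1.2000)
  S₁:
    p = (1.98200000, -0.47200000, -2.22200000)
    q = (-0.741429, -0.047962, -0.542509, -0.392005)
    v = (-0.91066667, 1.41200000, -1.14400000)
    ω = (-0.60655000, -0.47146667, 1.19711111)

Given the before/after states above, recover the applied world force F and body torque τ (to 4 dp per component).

F = (-0.8000, 0.9000, -3.3000)
τ = (-0.1100, -0.2000, -0.0500)

velocity change Δv = (-0.01066667, 0.01200000, -0.04400000)
F = m·Δv/dt = (-0.8000, 0.9000, -3.3000)
Δω = ω₁−ω₀ = (-0.00655000, -0.07146667, -0.00288889)
gyro term ω₀×Iω₀ = (-0.0576, 0.0144, -0.0240)
I·α + gyro = (-0.1100, -0.2000, -0.0500)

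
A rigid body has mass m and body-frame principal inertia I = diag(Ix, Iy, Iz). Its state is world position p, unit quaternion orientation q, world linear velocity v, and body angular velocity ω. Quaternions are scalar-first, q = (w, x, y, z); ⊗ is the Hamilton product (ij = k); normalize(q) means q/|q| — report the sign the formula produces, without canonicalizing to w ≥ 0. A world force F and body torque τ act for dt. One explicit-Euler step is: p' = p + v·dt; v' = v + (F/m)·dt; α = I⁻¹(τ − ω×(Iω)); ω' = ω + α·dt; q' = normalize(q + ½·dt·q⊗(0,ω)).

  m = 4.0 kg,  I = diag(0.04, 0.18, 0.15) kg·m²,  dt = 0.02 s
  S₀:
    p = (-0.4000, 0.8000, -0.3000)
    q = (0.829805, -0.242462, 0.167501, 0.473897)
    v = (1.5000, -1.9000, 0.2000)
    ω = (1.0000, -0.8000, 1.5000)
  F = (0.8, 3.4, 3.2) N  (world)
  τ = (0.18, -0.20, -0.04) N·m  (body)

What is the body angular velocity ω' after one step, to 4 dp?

ω' = (1.0720, -0.8039, 1.5096)

gyro term ω×Iω = (0.0360, -0.1650, -0.1120)
(τ − ω×Iω)/I = (3.6000, -0.1944, 0.4800)
ω + α·dt = (1.0720, -0.8039, 1.5096)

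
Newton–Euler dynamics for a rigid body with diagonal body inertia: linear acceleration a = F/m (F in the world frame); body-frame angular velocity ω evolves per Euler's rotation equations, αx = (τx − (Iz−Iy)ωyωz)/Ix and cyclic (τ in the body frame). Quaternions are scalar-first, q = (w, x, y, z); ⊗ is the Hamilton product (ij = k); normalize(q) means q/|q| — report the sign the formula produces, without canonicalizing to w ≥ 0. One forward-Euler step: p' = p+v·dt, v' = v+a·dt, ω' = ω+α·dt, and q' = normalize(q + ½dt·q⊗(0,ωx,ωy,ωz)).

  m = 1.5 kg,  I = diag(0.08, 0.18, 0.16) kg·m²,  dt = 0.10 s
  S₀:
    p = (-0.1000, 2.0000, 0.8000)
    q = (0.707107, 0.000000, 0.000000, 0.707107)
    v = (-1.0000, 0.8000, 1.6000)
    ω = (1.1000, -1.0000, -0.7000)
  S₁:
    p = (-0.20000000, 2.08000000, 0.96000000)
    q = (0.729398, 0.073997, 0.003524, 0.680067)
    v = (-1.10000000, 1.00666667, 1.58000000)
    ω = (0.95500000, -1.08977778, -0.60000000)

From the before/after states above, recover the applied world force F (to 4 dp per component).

Δv = v₁−v₀ = (-0.10000000, 0.20666667, -0.02000000)
applied force F = (-1.5000, 3.1000, -0.3000)

F = (-1.5000, 3.1000, -0.3000)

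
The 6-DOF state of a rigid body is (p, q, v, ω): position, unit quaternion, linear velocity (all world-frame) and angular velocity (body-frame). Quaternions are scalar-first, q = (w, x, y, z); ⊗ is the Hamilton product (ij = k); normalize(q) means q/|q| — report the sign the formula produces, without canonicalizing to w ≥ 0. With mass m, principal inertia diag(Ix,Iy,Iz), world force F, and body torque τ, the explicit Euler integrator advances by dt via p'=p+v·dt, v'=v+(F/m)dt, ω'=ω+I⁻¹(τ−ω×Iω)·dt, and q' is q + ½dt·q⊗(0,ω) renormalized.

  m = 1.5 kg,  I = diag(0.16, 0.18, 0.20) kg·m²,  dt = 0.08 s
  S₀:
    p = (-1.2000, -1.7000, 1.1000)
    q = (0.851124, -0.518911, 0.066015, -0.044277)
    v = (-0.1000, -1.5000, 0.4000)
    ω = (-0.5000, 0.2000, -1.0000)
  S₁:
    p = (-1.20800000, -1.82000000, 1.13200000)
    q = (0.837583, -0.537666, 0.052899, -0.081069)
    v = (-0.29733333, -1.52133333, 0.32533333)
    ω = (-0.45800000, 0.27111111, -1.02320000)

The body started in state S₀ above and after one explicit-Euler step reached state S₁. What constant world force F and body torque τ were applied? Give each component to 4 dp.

F = (-3.7000, -0.4000, -1.4000)
τ = (0.0800, 0.1400, -0.0600)

velocity change Δv = (-0.19733333, -0.02133333, -0.07466667)
F = m·Δv/dt = (-3.7000, -0.4000, -1.4000)
Δω = ω₁−ω₀ = (0.04200000, 0.07111111, -0.02320000)
τ = I·(Δω/dt) + ω₀×(Iω₀) = (0.0800, 0.1400, -0.0600)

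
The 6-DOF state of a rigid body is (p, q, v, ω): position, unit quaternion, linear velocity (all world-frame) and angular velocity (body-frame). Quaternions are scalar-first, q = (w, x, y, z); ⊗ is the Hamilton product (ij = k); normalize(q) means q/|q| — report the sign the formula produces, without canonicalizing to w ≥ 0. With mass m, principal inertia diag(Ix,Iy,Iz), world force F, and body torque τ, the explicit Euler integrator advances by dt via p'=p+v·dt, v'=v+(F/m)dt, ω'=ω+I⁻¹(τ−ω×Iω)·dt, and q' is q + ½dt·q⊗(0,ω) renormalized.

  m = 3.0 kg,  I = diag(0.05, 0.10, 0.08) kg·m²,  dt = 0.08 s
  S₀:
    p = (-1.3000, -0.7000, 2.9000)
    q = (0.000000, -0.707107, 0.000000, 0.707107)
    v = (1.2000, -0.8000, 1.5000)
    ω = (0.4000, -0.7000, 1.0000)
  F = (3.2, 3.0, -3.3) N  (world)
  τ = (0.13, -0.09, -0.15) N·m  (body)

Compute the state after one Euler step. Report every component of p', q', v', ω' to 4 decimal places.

ω×(Iω) gyroscopic = (0.0140, -0.0120, -0.0140)
angular accel α = (2.3200, -0.7800, -1.7000)
ω' = ω + α·dt = (0.5856, -0.7624, 0.8640)
Hamilton product q⊗(0,ω) = (-0.4242642, 0.4949749, 0.9899498, 0.4949749)
updated quaternion q' = (-0.0169, -0.6864, 0.0395, 0.7259)
a = F/m = (1.0667, 1.0000, -1.1000)
p' = p + v·dt = (-1.2040, -0.7640, 3.0200)
v' = v + a·dt = (1.2853, -0.7200, 1.4120)

p' = (-1.2040, -0.7640, 3.0200)
q' = (-0.0169, -0.6864, 0.0395, 0.7259)
v' = (1.2853, -0.7200, 1.4120)
ω' = (0.5856, -0.7624, 0.8640)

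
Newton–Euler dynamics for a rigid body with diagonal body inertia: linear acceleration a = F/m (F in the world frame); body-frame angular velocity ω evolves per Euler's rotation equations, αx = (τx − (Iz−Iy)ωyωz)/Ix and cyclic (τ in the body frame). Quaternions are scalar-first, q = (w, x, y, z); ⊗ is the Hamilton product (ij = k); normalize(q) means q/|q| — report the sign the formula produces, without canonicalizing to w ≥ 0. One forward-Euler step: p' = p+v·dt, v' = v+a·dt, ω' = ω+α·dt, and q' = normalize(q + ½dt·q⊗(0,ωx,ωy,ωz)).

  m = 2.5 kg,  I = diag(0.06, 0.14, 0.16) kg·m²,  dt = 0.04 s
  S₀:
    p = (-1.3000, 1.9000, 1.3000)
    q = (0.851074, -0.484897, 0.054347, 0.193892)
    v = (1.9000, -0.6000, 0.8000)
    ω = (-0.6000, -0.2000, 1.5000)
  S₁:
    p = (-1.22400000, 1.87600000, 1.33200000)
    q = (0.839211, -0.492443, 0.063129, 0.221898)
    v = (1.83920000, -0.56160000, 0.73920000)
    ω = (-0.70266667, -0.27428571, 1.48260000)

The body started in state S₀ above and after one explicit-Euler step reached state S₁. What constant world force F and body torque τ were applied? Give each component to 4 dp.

ω₁ − ω₀ = (-0.10266667, -0.07428571, -0.01740000)
I·α + gyro = (-0.1600, -0.1700, -0.0600)
v₁ − v₀ = (-0.06080000, 0.03840000, -0.06080000)
applied force F = (-3.8000, 2.4000, -3.8000)

F = (-3.8000, 2.4000, -3.8000)
τ = (-0.1600, -0.1700, -0.0600)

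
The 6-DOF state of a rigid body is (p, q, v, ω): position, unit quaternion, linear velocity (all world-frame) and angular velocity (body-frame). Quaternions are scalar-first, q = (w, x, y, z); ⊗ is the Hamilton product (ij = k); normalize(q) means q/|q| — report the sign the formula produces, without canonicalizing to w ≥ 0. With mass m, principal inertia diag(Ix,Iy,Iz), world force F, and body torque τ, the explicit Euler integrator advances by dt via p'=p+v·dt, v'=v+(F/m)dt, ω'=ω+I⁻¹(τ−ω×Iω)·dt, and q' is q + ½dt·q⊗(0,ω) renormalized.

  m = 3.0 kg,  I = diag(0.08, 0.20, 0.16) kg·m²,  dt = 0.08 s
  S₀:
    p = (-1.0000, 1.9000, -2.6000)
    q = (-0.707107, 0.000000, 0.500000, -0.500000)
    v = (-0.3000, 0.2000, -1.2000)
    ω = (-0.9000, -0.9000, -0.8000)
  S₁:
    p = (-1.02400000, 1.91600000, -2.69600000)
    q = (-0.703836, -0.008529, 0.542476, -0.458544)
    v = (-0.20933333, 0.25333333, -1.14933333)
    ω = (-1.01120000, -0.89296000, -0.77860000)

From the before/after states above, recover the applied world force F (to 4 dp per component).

F = (3.4000, 2.0000, 1.9000)

v₁ − v₀ = (0.09066667, 0.05333333, 0.05066667)
m·(v₁−v₀)/dt = (3.4000, 2.0000, 1.9000)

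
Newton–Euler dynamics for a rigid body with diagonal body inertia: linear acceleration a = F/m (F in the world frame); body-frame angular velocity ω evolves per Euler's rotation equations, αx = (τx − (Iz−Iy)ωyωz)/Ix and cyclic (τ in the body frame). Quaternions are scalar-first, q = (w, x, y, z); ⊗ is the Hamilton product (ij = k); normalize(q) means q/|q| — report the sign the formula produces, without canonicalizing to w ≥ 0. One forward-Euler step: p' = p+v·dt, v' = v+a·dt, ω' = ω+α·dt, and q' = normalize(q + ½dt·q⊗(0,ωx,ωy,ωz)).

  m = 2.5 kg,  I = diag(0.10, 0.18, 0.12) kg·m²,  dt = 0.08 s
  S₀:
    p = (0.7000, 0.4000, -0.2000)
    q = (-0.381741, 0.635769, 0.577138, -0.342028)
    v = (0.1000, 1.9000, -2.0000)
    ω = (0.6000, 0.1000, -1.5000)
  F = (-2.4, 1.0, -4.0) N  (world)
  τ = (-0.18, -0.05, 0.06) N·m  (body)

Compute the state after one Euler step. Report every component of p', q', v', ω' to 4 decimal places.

precession coupling ω×(Iω) = (0.0090, 0.0180, 0.0048)
α = I⁻¹(τ − ω×Iω) = (-1.8900, -0.3778, 0.4600)
ω + α·dt = (0.4488, 0.0698, -1.4632)
Hamilton product q⊗(0,ω) = (-0.9522172, -1.0605488, 0.7102626, 0.2899056)
updated quaternion q' = (-0.4190, 0.5921, 0.6043, -0.3297)
a = F/m = (-0.9600, 0.4000, -1.6000)
p + v·dt = (0.7080, 0.5520, -0.3600)
v + (F/m)dt = (0.0232, 1.9320, -2.1280)

p' = (0.7080, 0.5520, -0.3600)
q' = (-0.4190, 0.5921, 0.6043, -0.3297)
v' = (0.0232, 1.9320, -2.1280)
ω' = (0.4488, 0.0698, -1.4632)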